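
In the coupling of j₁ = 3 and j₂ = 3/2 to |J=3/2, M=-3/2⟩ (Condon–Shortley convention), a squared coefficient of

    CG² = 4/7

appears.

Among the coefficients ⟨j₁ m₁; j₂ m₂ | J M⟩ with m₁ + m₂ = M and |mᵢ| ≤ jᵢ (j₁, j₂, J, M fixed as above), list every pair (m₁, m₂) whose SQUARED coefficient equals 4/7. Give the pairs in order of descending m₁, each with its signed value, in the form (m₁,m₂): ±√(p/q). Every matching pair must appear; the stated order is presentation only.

(-3,3/2): −√(4/7)

Admissible pairs with m₁+m₂ = M = -3/2: (-3,3/2), (-2,1/2), (-1,-1/2), (0,-3/2)
  (m₁,m₂)=(0,-3/2): CG² = 1/35, CG = +√(1/35)
  (m₁,m₂)=(-1,-1/2): CG² = 4/35, CG = −√(4/35)
  (m₁,m₂)=(-2,1/2): CG² = 2/7, CG = +√(2/7)
  (m₁,m₂)=(-3,3/2): CG² = 4/7, CG = −√(4/7)   ← matches the target
Pairs with CG² = 4/7: (-3,3/2): −√(4/7)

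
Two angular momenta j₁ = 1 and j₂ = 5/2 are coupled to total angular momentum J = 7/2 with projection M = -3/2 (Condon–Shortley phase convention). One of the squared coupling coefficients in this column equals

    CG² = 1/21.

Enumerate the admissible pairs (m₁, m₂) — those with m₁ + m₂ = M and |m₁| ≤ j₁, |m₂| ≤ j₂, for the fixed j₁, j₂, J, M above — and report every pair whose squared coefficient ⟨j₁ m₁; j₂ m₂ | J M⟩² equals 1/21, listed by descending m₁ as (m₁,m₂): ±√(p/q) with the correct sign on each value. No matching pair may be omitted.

Admissible pairs with m₁+m₂ = M = -3/2: (-1,-1/2), (0,-3/2), (1,-5/2)
  (m₁,m₂)=(1,-5/2): CG² = 1/21, CG = +√(1/21)   ← matches the target
  (m₁,m₂)=(0,-3/2): CG² = 10/21, CG = +√(10/21)
  (m₁,m₂)=(-1,-1/2): CG² = 10/21, CG = +√(10/21)
Pairs with CG² = 1/21: (1,-5/2): +√(1/21)

(1,-5/2): +√(1/21)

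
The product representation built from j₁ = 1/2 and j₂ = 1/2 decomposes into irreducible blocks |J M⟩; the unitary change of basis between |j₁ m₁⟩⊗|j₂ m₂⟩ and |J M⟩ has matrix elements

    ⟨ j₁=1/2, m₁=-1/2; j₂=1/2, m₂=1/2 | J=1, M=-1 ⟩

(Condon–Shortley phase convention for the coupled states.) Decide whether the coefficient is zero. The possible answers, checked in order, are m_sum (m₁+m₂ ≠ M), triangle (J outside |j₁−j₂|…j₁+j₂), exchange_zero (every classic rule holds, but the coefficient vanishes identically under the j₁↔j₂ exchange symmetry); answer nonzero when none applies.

m-sum: m₁+m₂ = -1/2+1/2 = 0, M = -1  ✗ ⇒ coefficient is 0

m_sum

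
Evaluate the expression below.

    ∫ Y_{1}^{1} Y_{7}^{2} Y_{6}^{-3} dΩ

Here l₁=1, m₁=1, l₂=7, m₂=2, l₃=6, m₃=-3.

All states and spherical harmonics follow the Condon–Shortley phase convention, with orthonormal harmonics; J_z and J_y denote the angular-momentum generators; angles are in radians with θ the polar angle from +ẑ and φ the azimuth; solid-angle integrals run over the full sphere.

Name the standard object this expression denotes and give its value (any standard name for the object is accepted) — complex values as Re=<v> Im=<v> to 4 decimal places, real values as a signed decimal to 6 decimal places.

This is a Gaunt coefficient — the integral of a triple product of spherical harmonics over the sphere.
m-sum 0 ✓  L=14 even ✓  6≤6≤8 ✓
Π(2lᵢ+1) = 3×15×13 = 585
triangle coeff Δ(1,7,6) = 1/1365
Σ_t [1,1]: t=1:−1/518400 = -1/518400
(3j)²=7/195 [(1 7 6; 0 0 0)], sign=-1
Σ_t [0,0]: t=0:+1/4354560 = 1/4354560
(3j)²=2/273 [(1 7 6; 1 2 -3)], sign=-1
⇒ 4πI² = 2/13
I = (+1)√(2/13/(4π)) = 0.11064668

Gaunt coefficient, +0.110647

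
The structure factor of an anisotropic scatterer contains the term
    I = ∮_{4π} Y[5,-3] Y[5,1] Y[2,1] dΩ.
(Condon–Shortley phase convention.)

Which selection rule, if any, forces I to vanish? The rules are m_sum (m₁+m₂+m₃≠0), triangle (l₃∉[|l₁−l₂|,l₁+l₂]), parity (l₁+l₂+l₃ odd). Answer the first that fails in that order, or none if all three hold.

m_sum

azimuthal sum: -3 + 1 + 1 = -1  ✗
0 ≤ 2 ≤ 10 (triangle on l)
L = 5 + 5 + 2 = 12 (even)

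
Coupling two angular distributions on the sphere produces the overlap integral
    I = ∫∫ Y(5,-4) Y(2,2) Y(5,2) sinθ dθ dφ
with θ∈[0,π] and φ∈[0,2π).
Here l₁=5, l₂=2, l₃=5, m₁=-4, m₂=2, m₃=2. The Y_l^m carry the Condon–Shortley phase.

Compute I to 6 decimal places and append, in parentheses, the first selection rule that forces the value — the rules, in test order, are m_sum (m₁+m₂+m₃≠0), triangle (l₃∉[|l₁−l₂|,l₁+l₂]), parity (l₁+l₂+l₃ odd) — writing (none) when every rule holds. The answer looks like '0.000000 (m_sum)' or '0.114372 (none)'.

m-sum 0 ✓  L=12 even ✓  3≤5≤7 ✓
Π(2lᵢ+1) = 11×5×11 = 605
triangle coeff Δ(5,2,5) = 1/38610
Σ_t [0,2]: t=0:+1/2880 t=1:−1/576 t=2:+1/2880 = -1/960
(3j)²=10/429 [(5 2 5; 0 0 0)], sign=+1
Σ_t [2,2]: t=2:+1/20160 = 1/20160
(3j)²=12/715 [(5 2 5; -4 2 2)], sign=-1
⇒ 4πI² = 40/169
I = (-1)√(40/169/(4π)) = -0.13724032
No selection rule forces the value: the integral is nonzero (none).

-0.137240 (none)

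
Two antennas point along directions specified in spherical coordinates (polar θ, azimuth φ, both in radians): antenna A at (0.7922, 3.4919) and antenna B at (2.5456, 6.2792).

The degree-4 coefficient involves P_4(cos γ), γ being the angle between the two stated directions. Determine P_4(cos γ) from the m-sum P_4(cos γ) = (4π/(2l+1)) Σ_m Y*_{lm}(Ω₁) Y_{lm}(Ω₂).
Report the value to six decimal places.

0.602037

Expand P_4 via completeness: Σ_{m} conj(Y_{4,m}) at Ω₁ times Y_{4,m} at Ω₂ —
  term(m=-4) = 0.00076 + 0.00494j   from Y*(Ω₁)=0.01918 + 0.11203j, Y(Ω₂)=0.04393 + 0.00070j
  term(m=-3) = 0.02826 + 0.05077j   from Y*(Ω₁)=-0.15755 - 0.27524j, Y(Ω₂)=-0.18320 - 0.00219j
  term(m=-2) = 0.12626 + 0.10821j   from Y*(Ω₁)=0.31783 + 0.26804j, Y(Ω₂)=0.39993 + 0.00319j
  term(m=-1) = 0.03957 + 0.01464j   from Y*(Ω₁)=-0.10050 - 0.03672j, Y(Ω₂)=-0.39435 - 0.00157j
  term(m=+0) = 0.04146 + 0.00000j   from Y*(Ω₁)=-0.34723 + 0.00000j, Y(Ω₂)=-0.11941 + 0.00000j
  term(m=+1) = 0.03957 - 0.01464j   from Y*(Ω₁)=0.10050 - 0.03672j, Y(Ω₂)=0.39435 - 0.00157j
  term(m=+2) = 0.12626 - 0.10821j   from Y*(Ω₁)=0.31783 - 0.26804j, Y(Ω₂)=0.39993 - 0.00319j
  term(m=+3) = 0.02826 - 0.05077j   from Y*(Ω₁)=0.15755 - 0.27524j, Y(Ω₂)=0.18320 - 0.00219j
  term(m=+4) = 0.00076 - 0.00494j   from Y*(Ω₁)=0.01918 - 0.11203j, Y(Ω₂)=0.04393 - 0.00070j
Total Σ_m = 0.43118 + 0.00000j. Multiply by 1.396263: 0.60204 + 0.00000j. P_4(cos γ) = 0.602037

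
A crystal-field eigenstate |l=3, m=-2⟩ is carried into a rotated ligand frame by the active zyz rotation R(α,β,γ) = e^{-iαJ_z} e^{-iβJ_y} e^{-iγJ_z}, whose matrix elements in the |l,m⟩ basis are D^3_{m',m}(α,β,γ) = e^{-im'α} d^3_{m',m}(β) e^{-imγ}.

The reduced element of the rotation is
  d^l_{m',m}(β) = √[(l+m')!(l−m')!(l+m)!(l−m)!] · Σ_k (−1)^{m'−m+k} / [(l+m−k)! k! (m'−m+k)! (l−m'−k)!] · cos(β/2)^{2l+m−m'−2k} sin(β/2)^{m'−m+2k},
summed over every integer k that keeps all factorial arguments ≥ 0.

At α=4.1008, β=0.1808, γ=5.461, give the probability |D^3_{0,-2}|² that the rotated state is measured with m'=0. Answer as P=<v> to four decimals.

P=0.0019

D^3_{0,-2}(4.1008,0.1808,5.4610) = e^{-i·0·4.1008}·d^3_{0,-2}(0.1808)·e^{-i·-2·5.4610}. Compute d first:
Half-angle: c=0.995917, s=0.090277. N=√(6·6·1·120)=65.726707
k: max(0,(-2)−(0))=0 … min(3+(-2),3−(0))=1
  k=0: (−1)^2·65.7267/(12)·0.9959^4·0.0903^2 = +0.043914
  k=1: (−1)^3·65.7267/(12)·0.9959^2·0.0903^4 = -0.000361
d^3_{0,-2}(0.1808) = +0.043914 -0.000361 = +0.043553
|D^3_{0,-2}|² = |d^3_{0,-2}(β)|² = (+0.043553)² = 0.001897 (the z-rotation phases have unit modulus)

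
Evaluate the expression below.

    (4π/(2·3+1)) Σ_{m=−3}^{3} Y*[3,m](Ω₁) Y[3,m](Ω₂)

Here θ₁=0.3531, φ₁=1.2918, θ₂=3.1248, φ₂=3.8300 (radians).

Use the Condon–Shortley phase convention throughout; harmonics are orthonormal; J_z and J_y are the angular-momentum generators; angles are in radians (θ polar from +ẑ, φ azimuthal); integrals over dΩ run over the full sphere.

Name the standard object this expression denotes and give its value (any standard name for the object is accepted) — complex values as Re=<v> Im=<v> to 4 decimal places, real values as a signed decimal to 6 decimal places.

This sum is the spherical-harmonic addition theorem: it equals the Legendre polynomial P_l(cos γ) of the angle γ between the two directions.
Summing Y*_{l m}(θ₁,φ₁)·Y_{l m}(θ₂,φ₂) over m ∈ [−3, 3]; prefactor 4π/(2·3+1) = 1.795196:
  [-3]  conj(Y_{3,-3})(Ω₁) = (-0.012813, -0.011555) ; Y_{3,-3}(Ω₂) = (0.000001, 0.000002) ; Δ = (0.000000, -0.000000)
  [-2]  conj(Y_{3,-2})(Ω₁) = (-0.097279, 0.060717) ; Y_{3,-2}(Ω₂) = (-0.000056, 0.000283) ; Δ = (-0.000012, -0.000031)
  [-1]  conj(Y_{3,-1})(Ω₁) = (0.104707, 0.365509) ; Y_{3,-1}(Ω₂) = (-0.016758, 0.013786) ; Δ = (-0.006794, -0.004682)
  [+0]  conj(Y_{3,0})(Ω₁) = (0.490944, -0.000000) ; Y_{3,0}(Ω₂) = (-0.745721, 0.000000) ; Δ = (-0.366108, 0.000000)
  [+1]  conj(Y_{3,1})(Ω₁) = (-0.104707, 0.365509) ; Y_{3,1}(Ω₂) = (0.016758, 0.013786) ; Δ = (-0.006794, 0.004682)
  [+2]  conj(Y_{3,2})(Ω₁) = (-0.097279, -0.060717) ; Y_{3,2}(Ω₂) = (-0.000056, -0.000283) ; Δ = (-0.000012, 0.000031)
  [+3]  conj(Y_{3,3})(Ω₁) = (0.012813, -0.011555) ; Y_{3,3}(Ω₂) = (-0.000001, 0.000002) ; Δ = (0.000000, 0.000000)
Total Σ_m = (-0.379718, 0.000000). Multiply by 1.795196: (-0.681668, 0.000000). P_3(cos γ) = -0.681668

Legendre polynomial (addition theorem), -0.681668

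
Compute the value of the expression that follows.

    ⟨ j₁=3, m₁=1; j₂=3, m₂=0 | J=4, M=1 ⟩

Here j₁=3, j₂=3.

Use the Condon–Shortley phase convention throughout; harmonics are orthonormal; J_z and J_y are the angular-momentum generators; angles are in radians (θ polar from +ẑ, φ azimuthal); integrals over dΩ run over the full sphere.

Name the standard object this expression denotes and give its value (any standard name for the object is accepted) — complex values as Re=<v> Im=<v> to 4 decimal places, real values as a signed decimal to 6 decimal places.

Clebsch–Gordan coefficient, −√(15/154) ≈ -0.312094

This is a Clebsch–Gordan (vector-coupling) coefficient.
√[9·2!4!4!/11! · 4!2!3!3!5!3!] = √(124416/385)
  +(−1)^0/∏(0,2,2,3,2,1)! = 1/48  (running 1/48)
  +(−1)^1/∏(1,1,1,2,3,2)! = -1/24  (running -1/48)
  +(−1)^2/∏(2,0,0,1,4,3)! = 1/288  (running -5/288)
⟨..|..⟩ = √(124416/385)·(-5/288) = -0.312094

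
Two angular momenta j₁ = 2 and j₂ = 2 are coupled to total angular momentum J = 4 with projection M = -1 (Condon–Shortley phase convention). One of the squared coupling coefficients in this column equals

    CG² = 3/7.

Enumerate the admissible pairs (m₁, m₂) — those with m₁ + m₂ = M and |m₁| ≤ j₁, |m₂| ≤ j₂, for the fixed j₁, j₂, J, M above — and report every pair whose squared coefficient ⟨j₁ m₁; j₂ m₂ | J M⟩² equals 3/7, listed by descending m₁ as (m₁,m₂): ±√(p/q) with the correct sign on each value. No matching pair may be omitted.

Admissible pairs with m₁+m₂ = M = -1: (-2,1), (-1,0), (0,-1), (1,-2)
  (m₁,m₂)=(1,-2): CG² = 1/14, CG = +√(1/14)
  (m₁,m₂)=(0,-1): CG² = 3/7, CG = +√(3/7)   ← matches the target
  (m₁,m₂)=(-1,0): CG² = 3/7, CG = +√(3/7)   ← matches the target
  (m₁,m₂)=(-2,1): CG² = 1/14, CG = +√(1/14)
Pairs with CG² = 3/7: (0,-1): +√(3/7); (-1,0): +√(3/7)

(0,-1): +√(3/7); (-1,0): +√(3/7)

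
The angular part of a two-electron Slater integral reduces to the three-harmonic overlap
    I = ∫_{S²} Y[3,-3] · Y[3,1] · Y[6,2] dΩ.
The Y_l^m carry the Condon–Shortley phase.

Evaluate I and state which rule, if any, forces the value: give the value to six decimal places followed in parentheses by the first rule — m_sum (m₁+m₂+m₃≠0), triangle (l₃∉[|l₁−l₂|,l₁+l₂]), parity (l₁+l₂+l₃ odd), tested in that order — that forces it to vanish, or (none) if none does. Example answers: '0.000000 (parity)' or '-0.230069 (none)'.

0.062728 (none)

Rules hold: Σm=0, L=12 even, 0≤6≤6.
N = 7·7·13 = 637
Δ = 0!·6!·6!/13! = 1/12012
Racah Σ t=0..0: t=0:+1/1296 = 1/1296
⇒ 3j(3 3 6; 0 0 0)² = 100/3003, sgn +1
Racah Σ t=0..0: t=0:+1/34560 = 1/34560
⇒ 3j(3 3 6; -3 1 2)² = 1/429, sgn +1
4πI² = N·(3j₀)²·(3jₘ)² = 700/14157
I = +1·√(0.0494455/4π) = 0.06272757
No selection rule forces the value: the integral is nonzero (none).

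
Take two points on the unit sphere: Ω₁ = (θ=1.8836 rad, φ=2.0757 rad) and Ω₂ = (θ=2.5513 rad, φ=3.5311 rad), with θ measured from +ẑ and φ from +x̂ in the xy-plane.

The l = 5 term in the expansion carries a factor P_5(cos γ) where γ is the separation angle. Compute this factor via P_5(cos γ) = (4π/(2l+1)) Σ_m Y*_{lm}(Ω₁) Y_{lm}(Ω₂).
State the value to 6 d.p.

Addition theorem: P_5(cos γ) = (4π/11) Σ_m Y*_{lm}(Ω₁) Y_{lm}(Ω₂), m = −5…5:
  [-5]  conj(Y_{5,-5})(Ω₁) = (-0.209433, -0.295183) ; Y_{5,-5}(Ω₂) = (0.009122, 0.023057) ; Δ = (0.004895, -0.007521)
  [-4]  conj(Y_{5,-4})(Ω₁) = (0.160616, -0.333505) ; Y_{5,-4}(Ω₂) = (-0.001494, 0.117025) ; Δ = (0.038788, 0.019294)
  [-3]  conj(Y_{5,-3})(Ω₁) = (-0.043954, 0.002468) ; Y_{5,-3}(Ω₂) = (-0.121723, 0.286086) ; Δ = (0.004644, -0.012875)
  [-2]  conj(Y_{5,-2})(Ω₁) = (-0.179830, -0.286204) ; Y_{5,-2}(Ω₂) = (-0.332312, 0.328096) ; Δ = (0.153662, 0.036107)
  [-1]  conj(Y_{5,-1})(Ω₁) = (0.020259, -0.036655) ; Y_{5,-1}(Ω₂) = (-0.221149, 0.090777) ; Δ = (-0.001153, 0.009945)
  [+0]  conj(Y_{5,0})(Ω₁) = (-0.321604, -0.000000) ; Y_{5,0}(Ω₂) = (0.320865, 0.000000) ; Δ = (-0.103191, -0.000000)
  [+1]  conj(Y_{5,1})(Ω₁) = (-0.020259, -0.036655) ; Y_{5,1}(Ω₂) = (0.221149, 0.090777) ; Δ = (-0.001153, -0.009945)
  [+2]  conj(Y_{5,2})(Ω₁) = (-0.179830, 0.286204) ; Y_{5,2}(Ω₂) = (-0.332312, -0.328096) ; Δ = (0.153662, -0.036107)
  [+3]  conj(Y_{5,3})(Ω₁) = (0.043954, 0.002468) ; Y_{5,3}(Ω₂) = (0.121723, 0.286086) ; Δ = (0.004644, 0.012875)
  [+4]  conj(Y_{5,4})(Ω₁) = (0.160616, 0.333505) ; Y_{5,4}(Ω₂) = (-0.001494, -0.117025) ; Δ = (0.038788, -0.019294)
  [+5]  conj(Y_{5,5})(Ω₁) = (0.209433, -0.295183) ; Y_{5,5}(Ω₂) = (-0.009122, 0.023057) ; Δ = (0.004895, 0.007521)
Total Σ_m = (0.298483, 0.000000). Multiply by 1.142397: (0.340986, 0.000000). P_5(cos γ) = 0.340986

0.340986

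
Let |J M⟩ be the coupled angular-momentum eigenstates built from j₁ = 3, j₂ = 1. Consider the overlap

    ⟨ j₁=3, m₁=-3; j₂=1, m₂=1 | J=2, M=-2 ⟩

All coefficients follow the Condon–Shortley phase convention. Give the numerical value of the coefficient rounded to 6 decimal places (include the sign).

j₁+j₂−J=2  J+j₁−j₂=4  J−j₁+j₂=0  j₁+j₂+J+1=7
(j₁±m₁, j₂±m₂, J±M) = (0,6,2,0,0,4)
P² = 11520/7
sum k=2..2:
  [2] +1/48 = 1/48
S = 1/48
C² = P²·S² = 5/7 ; C = +0.845154

+√(5/7) ≈ +0.845154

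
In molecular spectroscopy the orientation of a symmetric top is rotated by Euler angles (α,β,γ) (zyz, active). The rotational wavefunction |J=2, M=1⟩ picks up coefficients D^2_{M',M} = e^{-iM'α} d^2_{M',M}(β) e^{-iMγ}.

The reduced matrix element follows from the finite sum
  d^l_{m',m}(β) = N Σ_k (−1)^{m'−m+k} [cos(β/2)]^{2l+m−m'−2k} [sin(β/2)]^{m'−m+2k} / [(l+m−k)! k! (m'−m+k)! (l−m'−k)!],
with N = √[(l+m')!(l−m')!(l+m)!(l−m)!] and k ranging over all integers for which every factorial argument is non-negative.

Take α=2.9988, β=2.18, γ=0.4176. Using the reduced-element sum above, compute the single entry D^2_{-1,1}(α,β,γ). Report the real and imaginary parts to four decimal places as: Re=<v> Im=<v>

First d^2_{-1,1}(β=2.1800), then the phase factors e^{-i(-1)α} and e^{-i(1)γ}:
c=cos(2.180000/2)=0.462485, s=sin(2.180000/2)=0.886627; N=√[1·6·6·1]=6.000000
k: max(0,(1)−(-1))=2 … min(2+(1),2−(-1))=3
  k=2: (−1)^0·6.0000/(2)·0.4625^2·0.8866^2 = +0.504428
  k=3: (−1)^1·6.0000/(6)·0.4625^0·0.8866^4 = -0.617965
d^2_{-1,1}(2.1800) = +0.504428 -0.617965 = -0.113537
D = (-0.989822+0.142308i)·(-0.113537)·(+0.914065-0.405568i) = +0.096171-0.060347i

Re=0.0962 Im=-0.0603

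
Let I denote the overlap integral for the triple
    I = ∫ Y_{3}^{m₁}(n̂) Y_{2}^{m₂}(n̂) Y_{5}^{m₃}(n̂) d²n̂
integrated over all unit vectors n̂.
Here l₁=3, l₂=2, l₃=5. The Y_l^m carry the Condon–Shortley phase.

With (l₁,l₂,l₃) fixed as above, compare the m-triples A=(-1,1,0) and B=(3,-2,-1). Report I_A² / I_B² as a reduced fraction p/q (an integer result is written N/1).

50/1

l's match ⇒ only the (l;m) 3-j factors differ between A and B.
A: triangle coeff Δ(3,2,5) = 1/2310; Σ_t [0,0]: t=0:+1/288 = 1/288; (3j)²=5/231 [(3 2 5; -1 1 0)], sign=-1
B: triangle coeff Δ(3,2,5) = 1/2310; Σ_t [0,0]: t=0:+1/17280 = 1/17280; (3j)²=1/2310 [(3 2 5; 3 -2 -1)], sign=+1
I_A²/I_B² = (5/231)/(1/2310) = 50/1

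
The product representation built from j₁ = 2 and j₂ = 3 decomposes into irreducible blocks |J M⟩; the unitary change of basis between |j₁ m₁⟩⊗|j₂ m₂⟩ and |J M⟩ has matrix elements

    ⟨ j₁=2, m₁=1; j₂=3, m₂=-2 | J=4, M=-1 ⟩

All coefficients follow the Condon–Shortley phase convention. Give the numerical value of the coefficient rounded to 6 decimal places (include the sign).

+√(7/20) ≈ +0.591608

j₁+j₂−J=1  J+j₁−j₂=3  J−j₁+j₂=5  j₁+j₂+J+1=10
(j₁±m₁, j₂±m₂, J±M) = (3,1,1,5,3,5)
P² = 6480/7
sum k=0..1:
  [0] +1/48 = 1/48
  [1] −1/720 = -1/720
S = 7/360
C² = P²·S² = 7/20 ; C = +0.591608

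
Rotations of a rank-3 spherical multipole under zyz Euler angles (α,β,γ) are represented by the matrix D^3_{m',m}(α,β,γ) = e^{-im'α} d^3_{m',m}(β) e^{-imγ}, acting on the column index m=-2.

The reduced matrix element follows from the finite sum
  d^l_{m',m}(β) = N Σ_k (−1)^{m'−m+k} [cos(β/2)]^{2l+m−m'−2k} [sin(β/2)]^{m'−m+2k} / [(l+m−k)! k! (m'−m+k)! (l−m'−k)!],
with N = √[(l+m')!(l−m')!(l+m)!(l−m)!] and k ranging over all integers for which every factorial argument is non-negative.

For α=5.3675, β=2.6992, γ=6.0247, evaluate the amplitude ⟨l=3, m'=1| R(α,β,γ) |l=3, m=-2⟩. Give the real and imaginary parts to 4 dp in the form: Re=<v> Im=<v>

Split into d^3_{1,-2}(β=2.6992) × two z-phases.
Half-angle: c=0.219397, s=0.975636. N=√(24·2·1·120)=75.894664
k: max(0,(-2)−(1))=0 … min(3+(-2),3−(1))=1
  k=0: (−1)^3·75.8947/(12)·0.2194^3·0.9756^3 = -0.062028
  k=1: (−1)^4·75.8947/(24)·0.2194^1·0.9756^5 = +0.613294
d^3_{1,-2}(2.6992) = -0.062028 +0.613294 = +0.551267
Attach z-rotation phases: D = e^{-i(1)(5.3675)}·(+0.551267)·e^{-i(-2)(6.0247)} = +0.508026+0.214021i

Re=0.5080 Im=0.2140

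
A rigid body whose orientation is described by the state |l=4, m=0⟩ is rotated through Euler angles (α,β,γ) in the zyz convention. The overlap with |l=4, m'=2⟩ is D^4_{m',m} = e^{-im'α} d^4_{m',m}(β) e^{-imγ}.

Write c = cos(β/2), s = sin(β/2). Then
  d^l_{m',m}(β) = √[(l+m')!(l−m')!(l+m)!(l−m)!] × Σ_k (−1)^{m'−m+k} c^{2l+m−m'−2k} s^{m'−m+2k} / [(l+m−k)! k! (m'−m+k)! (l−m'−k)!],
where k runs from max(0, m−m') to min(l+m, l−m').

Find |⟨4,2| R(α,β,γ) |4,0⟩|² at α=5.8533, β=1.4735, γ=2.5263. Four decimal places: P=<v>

P=0.1337

D^4_{2,0}(5.8533,1.4735,2.5263) = e^{-i·2·5.8533}·d^4_{2,0}(1.4735)·e^{-i·0·2.5263}. Compute d first:
c=cos(1.473500/2)=0.740656, s=sin(1.473500/2)=0.671884; N=√[720·2·24·24]=910.735966
k: max(0,(0)−(2))=0 … min(4+(0),4−(2))=2
  k=0: (−1)^2·910.7360/(96)·0.7407^6·0.6719^2 = +0.706984
  k=1: (−1)^3·910.7360/(36)·0.7407^4·0.6719^4 = -1.551438
  k=2: (−1)^4·910.7360/(96)·0.7407^2·0.6719^6 = +0.478764
d^4_{2,0}(1.4735) = +0.706984 -1.551438 +0.478764 = -0.365690
|D^4_{2,0}|² = |d^4_{2,0}(β)|² = (-0.365690)² = 0.133729 (the z-rotation phases have unit modulus)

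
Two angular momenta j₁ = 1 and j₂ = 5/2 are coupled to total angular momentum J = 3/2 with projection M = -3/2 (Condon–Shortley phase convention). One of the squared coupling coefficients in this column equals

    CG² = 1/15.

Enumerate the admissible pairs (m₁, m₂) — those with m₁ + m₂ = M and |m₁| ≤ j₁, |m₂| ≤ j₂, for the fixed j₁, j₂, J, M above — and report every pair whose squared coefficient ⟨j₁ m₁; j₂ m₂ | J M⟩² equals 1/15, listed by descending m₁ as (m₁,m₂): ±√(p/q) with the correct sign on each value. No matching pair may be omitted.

Admissible pairs with m₁+m₂ = M = -3/2: (-1,-1/2), (0,-3/2), (1,-5/2)
  (m₁,m₂)=(1,-5/2): CG² = 2/3, CG = +√(2/3)
  (m₁,m₂)=(0,-3/2): CG² = 4/15, CG = −√(4/15)
  (m₁,m₂)=(-1,-1/2): CG² = 1/15, CG = +√(1/15)   ← matches the target
Pairs with CG² = 1/15: (-1,-1/2): +√(1/15)

(-1,-1/2): +√(1/15)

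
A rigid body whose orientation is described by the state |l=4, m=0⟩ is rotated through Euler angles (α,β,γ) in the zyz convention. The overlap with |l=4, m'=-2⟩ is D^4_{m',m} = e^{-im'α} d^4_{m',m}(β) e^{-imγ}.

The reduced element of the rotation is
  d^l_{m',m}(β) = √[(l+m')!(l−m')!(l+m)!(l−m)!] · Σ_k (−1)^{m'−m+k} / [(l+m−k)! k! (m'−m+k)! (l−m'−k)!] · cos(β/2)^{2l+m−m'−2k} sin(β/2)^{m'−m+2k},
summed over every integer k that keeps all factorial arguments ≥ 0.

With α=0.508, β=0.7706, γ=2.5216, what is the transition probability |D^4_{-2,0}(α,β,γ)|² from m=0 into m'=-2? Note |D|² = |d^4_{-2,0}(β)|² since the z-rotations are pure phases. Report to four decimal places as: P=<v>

First d^4_{-2,0}(β=0.7706), then the phase factors e^{-i(-2)α} and e^{-i(0)γ}:
c=cos(0.770600/2)=0.926686, s=sin(0.770600/2)=0.375837; N=√[2·720·24·24]=910.735966
Admissible k: 2..4 (factorial args all ≥0)
  k=2: (−1)^0·910.7360/(96)·0.9267^6·0.3758^2 = +0.848624
  k=3: (−1)^1·910.7360/(36)·0.9267^4·0.3758^4 = -0.372236
  k=4: (−1)^2·910.7360/(96)·0.9267^2·0.3758^6 = +0.022961
d^4_{-2,0}(0.7706) = +0.848624 -0.372236 +0.022961 = +0.499349
|D^4_{-2,0}|² = |d^4_{-2,0}(β)|² = (+0.499349)² = 0.249349 (the z-rotation phases have unit modulus)

P=0.2493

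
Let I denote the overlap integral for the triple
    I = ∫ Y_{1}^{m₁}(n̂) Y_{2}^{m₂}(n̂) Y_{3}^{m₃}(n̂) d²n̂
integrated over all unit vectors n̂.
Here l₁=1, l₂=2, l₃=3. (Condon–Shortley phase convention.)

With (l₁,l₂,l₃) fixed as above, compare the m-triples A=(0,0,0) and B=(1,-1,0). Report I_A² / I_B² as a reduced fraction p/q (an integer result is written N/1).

Same 1,2,3: normalisation and zero-m 3j drop out of the ratio.
A: Δ: 0! 2! 4! / 7! → 1/105; sum: t=0:+1/4 = 1/4; 3j²(1 2 3; 0 0 0) = Δ·Π!·Σ² = 3/35  (sign -1)
B: Δ: 0! 2! 4! / 7! → 1/105; sum: t=0:+1/12 = 1/12; 3j²(1 2 3; 1 -1 0) = Δ·Π!·Σ² = 1/35  (sign -1)
I_A²/I_B² = (3/35)/(1/35) = 3/1

3/1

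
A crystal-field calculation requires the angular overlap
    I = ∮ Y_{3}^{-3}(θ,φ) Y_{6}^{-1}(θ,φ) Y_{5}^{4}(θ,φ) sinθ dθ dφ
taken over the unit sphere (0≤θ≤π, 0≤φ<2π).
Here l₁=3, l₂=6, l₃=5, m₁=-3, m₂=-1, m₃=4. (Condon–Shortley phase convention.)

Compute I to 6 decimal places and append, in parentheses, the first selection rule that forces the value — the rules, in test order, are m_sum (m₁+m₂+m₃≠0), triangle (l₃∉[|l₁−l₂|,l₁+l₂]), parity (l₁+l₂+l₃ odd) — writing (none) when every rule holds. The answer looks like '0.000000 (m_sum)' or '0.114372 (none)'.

0.072068 (none)

m-sum 0 ✓  L=14 even ✓  3≤5≤9 ✓
Π(2lᵢ+1) = 7×13×11 = 1001
triangle coeff Δ(3,6,5) = 1/675675
Σ_t [1,3]: t=1:−1/8640 t=2:+1/2304 t=3:−1/8640 = 7/34560
(3j)²=7/429 [(3 6 5; 0 0 0)], sign=-1
Σ_t [4,4]: t=4:+1/241920 = 1/241920
(3j)²=4/1001 [(3 6 5; -3 -1 4)], sign=-1
⇒ 4πI² = 28/429
I = (+1)√(28/429/(4π)) = 0.07206849
No selection rule forces the value: the integral is nonzero (none).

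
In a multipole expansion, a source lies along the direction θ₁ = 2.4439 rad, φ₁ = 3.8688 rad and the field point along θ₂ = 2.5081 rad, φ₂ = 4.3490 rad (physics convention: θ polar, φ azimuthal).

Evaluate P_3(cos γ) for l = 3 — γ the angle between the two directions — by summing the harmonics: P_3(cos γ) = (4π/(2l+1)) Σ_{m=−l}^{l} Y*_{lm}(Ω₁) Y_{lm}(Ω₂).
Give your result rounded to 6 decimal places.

0.744576

Summing Y*_{l m}(θ₁,φ₁)·Y_{l m}(θ₂,φ₂) over m ∈ [−3, 3]; prefactor 4π/(2·3+1) = 1.795196:
  term(m=-3) = 0.00124 - 0.00949j   from Y*(Ω₁)=0.06345 - 0.09063j, Y(Ω₂)=0.07674 - 0.04001j
  term(m=-2) = 0.05348 - 0.07645j   from Y*(Ω₁)=-0.03754 - 0.32106j, Y(Ω₂)=0.21570 + 0.19179j
  term(m=-1) = 0.15334 - 0.07987j   from Y*(Ω₁)=-0.30033 - 0.26726j, Y(Ω₂)=-0.15286 + 0.40196j
  term(m=+0) = -0.00136 + 0.00000j   from Y*(Ω₁)=0.01822 + 0.00000j, Y(Ω₂)=-0.07456 + 0.00000j
  term(m=+1) = 0.15334 + 0.07987j   from Y*(Ω₁)=0.30033 - 0.26726j, Y(Ω₂)=0.15286 + 0.40196j
  term(m=+2) = 0.05348 + 0.07645j   from Y*(Ω₁)=-0.03754 + 0.32106j, Y(Ω₂)=0.21570 - 0.19179j
  term(m=+3) = 0.00124 + 0.00949j   from Y*(Ω₁)=-0.06345 - 0.09063j, Y(Ω₂)=-0.07674 - 0.04001j
Σ over m = 0.41476 - 0.00000j; ×(4π/7) → 0.74458 - 0.00000j. Real part: 0.744576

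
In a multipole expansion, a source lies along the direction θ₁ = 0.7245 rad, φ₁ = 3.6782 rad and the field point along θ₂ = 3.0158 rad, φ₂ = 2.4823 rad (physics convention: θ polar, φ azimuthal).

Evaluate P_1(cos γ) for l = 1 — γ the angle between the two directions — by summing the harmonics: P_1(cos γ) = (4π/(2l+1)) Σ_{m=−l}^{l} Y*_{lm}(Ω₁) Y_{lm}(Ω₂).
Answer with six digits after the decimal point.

Addition theorem: P_1(cos γ) = (4π/3) Σ_m Y*_{lm}(Ω₁) Y_{lm}(Ω₂), m = −1…1:
  m=-1: Y*=-0.196796-0.117060i  Y=-0.034262-0.026552i  product +0.003634+0.009236i
  m=+0: Y*=+0.365881-0.000000i  Y=-0.484742+0.000000i  product -0.177358+0.000000i
  m=+1: Y*=+0.196796-0.117060i  Y=+0.034262-0.026552i  product +0.003634-0.009236i
Accumulated sum -0.170089+0.000000i; after 4π/(2l+1) scaling, -0.712466+0.000000i ⇒ P_1 = -0.712466

-0.712466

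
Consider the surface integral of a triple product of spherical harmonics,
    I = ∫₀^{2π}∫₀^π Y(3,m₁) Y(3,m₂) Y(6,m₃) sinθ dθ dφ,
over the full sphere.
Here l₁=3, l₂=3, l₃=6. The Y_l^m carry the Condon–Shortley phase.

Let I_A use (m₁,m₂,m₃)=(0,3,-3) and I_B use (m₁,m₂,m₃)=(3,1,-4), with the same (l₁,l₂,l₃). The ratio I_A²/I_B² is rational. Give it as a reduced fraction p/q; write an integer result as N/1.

2/5

l's match ⇒ only the (l;m) 3-j factors differ between A and B.
A: triangle coeff Δ(3,3,6) = 1/12012; Σ_t [0,0]: t=0:+1/25920 = 1/25920; (3j)²=1/143 [(3 3 6; 0 3 -3)], sign=-1
B: triangle coeff Δ(3,3,6) = 1/12012; Σ_t [0,0]: t=0:+1/34560 = 1/34560; (3j)²=5/286 [(3 3 6; 3 1 -4)], sign=+1
I_A²/I_B² = (1/143)/(5/286) = 2/5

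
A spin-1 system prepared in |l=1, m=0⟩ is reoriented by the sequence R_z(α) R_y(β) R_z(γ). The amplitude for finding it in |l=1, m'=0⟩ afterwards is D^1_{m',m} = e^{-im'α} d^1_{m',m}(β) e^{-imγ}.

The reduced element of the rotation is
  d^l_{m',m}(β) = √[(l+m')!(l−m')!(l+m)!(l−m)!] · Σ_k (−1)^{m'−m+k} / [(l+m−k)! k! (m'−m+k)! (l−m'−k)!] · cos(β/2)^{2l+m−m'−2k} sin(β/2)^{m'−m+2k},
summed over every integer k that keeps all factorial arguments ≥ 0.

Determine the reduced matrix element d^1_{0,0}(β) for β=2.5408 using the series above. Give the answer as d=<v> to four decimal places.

d=-0.8249

d^1_{0,0}(β=2.5408) via the finite sum:
With c≡cos(β/2)=0.295899 and s≡sin(β/2)=0.955219, N=[1·1·1·1]^{1/2}=1.000000
k∈{0,1} keeps every argument non-negative
  k=0: (−1)^0·1.0000/(1)·0.2959^2·0.9552^0 = +0.087556
  k=1: (−1)^1·1.0000/(1)·0.2959^0·0.9552^2 = -0.912444
d^1_{0,0}(2.5408) = +0.087556 -0.912444 = -0.824888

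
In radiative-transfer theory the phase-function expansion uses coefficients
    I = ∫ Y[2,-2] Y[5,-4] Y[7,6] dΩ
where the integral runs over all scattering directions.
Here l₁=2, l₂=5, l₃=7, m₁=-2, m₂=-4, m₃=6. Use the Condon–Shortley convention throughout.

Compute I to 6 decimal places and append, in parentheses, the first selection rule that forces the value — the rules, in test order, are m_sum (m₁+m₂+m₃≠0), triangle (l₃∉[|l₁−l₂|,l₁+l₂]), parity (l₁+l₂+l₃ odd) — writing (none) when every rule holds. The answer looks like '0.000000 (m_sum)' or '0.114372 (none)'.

0.303018 (none)

Rules hold: Σm=0, L=14 even, 3≤7≤7.
N = 5·11·15 = 825
Δ = 0!·4!·10!/15! = 1/15015
Racah Σ t=0..0: t=0:+1/57600 = 1/57600
⇒ 3j(2 5 7; 0 0 0)² = 21/715, sgn -1
Racah Σ t=0..0: t=0:+1/8709120 = 1/8709120
⇒ 3j(2 5 7; -2 -4 6)² = 1/21, sgn -1
4πI² = N·(3j₀)²·(3jₘ)² = 15/13
I = +1·√(1.15385/4π) = 0.30301841
No selection rule forces the value: the integral is nonzero (none).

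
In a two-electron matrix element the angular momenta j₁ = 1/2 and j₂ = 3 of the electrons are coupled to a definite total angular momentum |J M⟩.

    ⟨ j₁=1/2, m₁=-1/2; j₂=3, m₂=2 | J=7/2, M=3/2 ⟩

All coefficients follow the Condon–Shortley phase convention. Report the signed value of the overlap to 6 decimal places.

+0.534522

j₁+j₂−J=0  J+j₁−j₂=1  J−j₁+j₂=6  j₁+j₂+J+1=8
(j₁±m₁, j₂±m₂, J±M) = (0,1,5,1,5,2)
P² = 28800/7
sum k=0..0:
  [0] +1/120 = 1/120
S = 1/120
C² = P²·S² = 2/7 ; C = +0.534522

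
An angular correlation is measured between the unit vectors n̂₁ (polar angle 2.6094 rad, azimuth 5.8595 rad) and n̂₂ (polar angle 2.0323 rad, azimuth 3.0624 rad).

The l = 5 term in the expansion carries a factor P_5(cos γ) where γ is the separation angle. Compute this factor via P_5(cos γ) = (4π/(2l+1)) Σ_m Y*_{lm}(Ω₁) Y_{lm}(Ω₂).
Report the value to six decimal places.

-0.081640

Expand P_5 via completeness: Σ_{m} conj(Y_{5,m}) at Ω₁ times Y_{5,m} at Ω₂ —
  [-5]  conj(Y_{5,-5})(Ω₁) = -0.008129-0.013330i ; Y_{5,-5}(Ω₂) = -0.246441-0.103023i ; Δ = +0.000630+0.004123i
  [-4]  conj(Y_{5,-4})(Ω₁) = +0.010366+0.083202i ; Y_{5,-4}(Ω₂) = -0.399175-0.130853i ; Δ = +0.006750-0.034569i
  [-3]  conj(Y_{5,-3})(Ω₁) = +0.075839-0.245394i ; Y_{5,-3}(Ω₂) = -0.189366-0.045855i ; Δ = -0.025614+0.042992i
  [-2]  conj(Y_{5,-2})(Ω₁) = -0.305549+0.345977i ; Y_{5,-2}(Ω₂) = +0.242052+0.038661i ; Δ = -0.087335+0.071932i
  [-1]  conj(Y_{5,-1})(Ω₁) = +0.323378-0.145843i ; Y_{5,-1}(Ω₂) = +0.271682+0.021560i ; Δ = +0.091000-0.032651i
  [+0]  conj(Y_{5,0})(Ω₁) = +0.225961-0.000000i ; Y_{5,0}(Ω₂) = -0.187317+0.000000i ; Δ = -0.042326+0.000000i
  [+1]  conj(Y_{5,1})(Ω₁) = -0.323378-0.145843i ; Y_{5,1}(Ω₂) = -0.271682+0.021560i ; Δ = +0.091000+0.032651i
  [+2]  conj(Y_{5,2})(Ω₁) = -0.305549-0.345977i ; Y_{5,2}(Ω₂) = +0.242052-0.038661i ; Δ = -0.087335-0.071932i
  [+3]  conj(Y_{5,3})(Ω₁) = -0.075839-0.245394i ; Y_{5,3}(Ω₂) = +0.189366-0.045855i ; Δ = -0.025614-0.042992i
  [+4]  conj(Y_{5,4})(Ω₁) = +0.010366-0.083202i ; Y_{5,4}(Ω₂) = -0.399175+0.130853i ; Δ = +0.006750+0.034569i
  [+5]  conj(Y_{5,5})(Ω₁) = +0.008129-0.013330i ; Y_{5,5}(Ω₂) = +0.246441-0.103023i ; Δ = +0.000630-0.004123i
Total Σ_m = -0.071463-0.000000i. Multiply by 1.142397: -0.081640-0.000000i. P_5(cos γ) = -0.081640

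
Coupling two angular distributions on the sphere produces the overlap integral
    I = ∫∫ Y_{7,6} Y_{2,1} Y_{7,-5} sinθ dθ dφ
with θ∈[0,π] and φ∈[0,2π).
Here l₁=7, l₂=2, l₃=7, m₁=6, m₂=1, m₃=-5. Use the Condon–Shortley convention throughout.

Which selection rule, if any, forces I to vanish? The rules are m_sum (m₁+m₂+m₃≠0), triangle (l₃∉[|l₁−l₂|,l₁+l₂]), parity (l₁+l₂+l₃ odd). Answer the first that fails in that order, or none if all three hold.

m_sum

azimuthal sum: 6 + 1 − 5 = 2  ✗
5 ≤ 7 ≤ 9 (triangle on l)
L = 7 + 2 + 7 = 16 (even)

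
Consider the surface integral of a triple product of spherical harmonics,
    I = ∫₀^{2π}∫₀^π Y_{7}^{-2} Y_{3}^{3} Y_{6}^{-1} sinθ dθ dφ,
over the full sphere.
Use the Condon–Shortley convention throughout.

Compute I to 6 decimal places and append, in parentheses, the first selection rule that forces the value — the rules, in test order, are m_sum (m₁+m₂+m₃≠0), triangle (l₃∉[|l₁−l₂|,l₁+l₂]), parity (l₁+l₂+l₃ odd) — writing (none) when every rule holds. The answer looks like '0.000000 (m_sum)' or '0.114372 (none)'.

m-sum 0 ✓  L=16 even ✓  4≤6≤10 ✓
Π(2lᵢ+1) = 15×7×13 = 1365
triangle coeff Δ(7,3,6) = 1/2042040
Σ_t [1,3]: t=1:−1/207360 t=2:+1/57600 t=3:−1/207360 = 1/129600
(3j)²=168/12155 [(7 3 6; 0 0 0)], sign=+1
Σ_t [4,4]: t=4:+1/691200 = 1/691200
(3j)²=189/9724 [(7 3 6; -2 3 -1)], sign=-1
⇒ 4πI² = 166698/454597
I = (-1)√(166698/454597/(4π)) = -0.17082325
No selection rule forces the value: the integral is nonzero (none).

-0.170823 (none)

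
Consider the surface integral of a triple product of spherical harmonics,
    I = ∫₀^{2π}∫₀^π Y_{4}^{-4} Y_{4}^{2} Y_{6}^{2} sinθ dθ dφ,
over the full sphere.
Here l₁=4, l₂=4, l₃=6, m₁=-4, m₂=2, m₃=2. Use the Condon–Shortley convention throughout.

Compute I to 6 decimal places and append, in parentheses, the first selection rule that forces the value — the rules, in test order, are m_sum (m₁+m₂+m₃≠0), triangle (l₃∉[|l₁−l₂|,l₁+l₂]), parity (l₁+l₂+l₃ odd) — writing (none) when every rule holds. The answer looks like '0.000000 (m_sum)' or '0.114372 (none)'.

m-sum 0 ✓  L=14 even ✓  0≤6≤8 ✓
Π(2lᵢ+1) = 9×9×13 = 1053
triangle coeff Δ(4,4,6) = 1/1261260
Σ_t [0,2]: t=0:+1/4608 t=1:−1/1296 t=2:+1/4608 = -7/20736
(3j)²=20/1287 [(4 4 6; 0 0 0)], sign=-1
Σ_t [2,2]: t=2:+1/69120 = 1/69120
(3j)²=4/429 [(4 4 6; -4 2 2)], sign=+1
⇒ 4πI² = 240/1573
I = (-1)√(240/1573/(4π)) = -0.11018851
No selection rule forces the value: the integral is nonzero (none).

-0.110189 (none)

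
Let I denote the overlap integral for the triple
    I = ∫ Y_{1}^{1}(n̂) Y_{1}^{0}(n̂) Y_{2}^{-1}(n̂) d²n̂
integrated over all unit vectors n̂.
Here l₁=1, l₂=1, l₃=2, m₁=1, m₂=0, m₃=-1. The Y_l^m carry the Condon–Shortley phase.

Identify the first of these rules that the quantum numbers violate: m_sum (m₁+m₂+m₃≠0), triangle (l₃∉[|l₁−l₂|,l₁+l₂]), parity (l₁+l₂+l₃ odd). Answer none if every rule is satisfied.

azimuthal sum: 1 + 0 − 1 = 0  ✓
0 ≤ 2 ≤ 2 (triangle on l)  ✓
L = 1 + 1 + 2 = 4 (even)  ✓

none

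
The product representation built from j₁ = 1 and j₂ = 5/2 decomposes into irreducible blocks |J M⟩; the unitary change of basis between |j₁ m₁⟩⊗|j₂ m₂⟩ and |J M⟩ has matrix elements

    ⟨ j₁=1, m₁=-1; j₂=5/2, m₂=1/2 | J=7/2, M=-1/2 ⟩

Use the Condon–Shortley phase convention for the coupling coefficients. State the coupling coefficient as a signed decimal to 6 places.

√[8·0!2!5!/8! · 0!2!3!2!3!4!] = √(1152/7)
  +(−1)^0/∏(0,0,2,3,0,2)! = 1/24  (running 1/24)
⟨..|..⟩ = √(1152/7)·(1/24) = +0.534522

+0.534522  (= +√(2/7))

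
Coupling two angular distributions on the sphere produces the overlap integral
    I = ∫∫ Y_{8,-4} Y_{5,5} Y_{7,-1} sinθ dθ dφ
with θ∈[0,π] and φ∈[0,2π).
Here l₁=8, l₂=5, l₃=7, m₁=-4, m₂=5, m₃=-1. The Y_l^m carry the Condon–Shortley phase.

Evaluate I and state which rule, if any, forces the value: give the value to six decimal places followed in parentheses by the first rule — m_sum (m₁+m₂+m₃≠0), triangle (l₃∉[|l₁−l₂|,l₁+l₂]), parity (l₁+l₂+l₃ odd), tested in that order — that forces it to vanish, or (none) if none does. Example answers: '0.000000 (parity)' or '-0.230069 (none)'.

0.170302 (none)

m-sum 0 ✓  L=20 even ✓  3≤7≤13 ✓
Π(2lᵢ+1) = 17×11×15 = 2805
triangle coeff Δ(8,5,7) = 1/814773960
Σ_t [1,5]: t=1:−1/87091200 t=2:+1/4976640 t=3:−1/2073600 t=4:+1/4976640 t=5:−1/87091200 = -1/9676800
(3j)²=360/46189 [(8 5 7; 0 0 0)], sign=+1
Σ_t [6,6]: t=6:+1/298598400 = 1/298598400
(3j)²=70/4199 [(8 5 7; -4 5 -1)], sign=+1
⇒ 4πI² = 378000/1037153
I = (+1)√(378000/1037153/(4π)) = 0.17030192
No selection rule forces the value: the integral is nonzero (none).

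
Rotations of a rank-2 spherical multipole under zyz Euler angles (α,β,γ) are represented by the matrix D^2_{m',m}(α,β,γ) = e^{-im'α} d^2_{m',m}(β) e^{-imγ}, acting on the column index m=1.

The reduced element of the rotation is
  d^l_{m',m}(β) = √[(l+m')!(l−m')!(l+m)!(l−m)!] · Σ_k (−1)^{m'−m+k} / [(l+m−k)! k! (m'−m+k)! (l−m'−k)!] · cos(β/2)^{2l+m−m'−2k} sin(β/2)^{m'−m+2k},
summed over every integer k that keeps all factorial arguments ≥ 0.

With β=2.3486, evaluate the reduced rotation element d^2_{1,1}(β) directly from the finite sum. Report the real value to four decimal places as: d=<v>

d^2_{1,1}(β=2.3486) via the finite sum:
c=cos(2.348600/2)=0.386189, s=sin(2.348600/2)=0.922420; N=√[6·1·6·1]=6.000000
k∈{0,1} keeps every argument non-negative
  k=0: (−1)^0·6.0000/(6)·0.3862^4·0.9224^0 = +0.022243
  k=1: (−1)^1·6.0000/(2)·0.3862^2·0.9224^2 = -0.380696
d^2_{1,1}(2.3486) = +0.022243 -0.380696 = -0.358452

d=-0.3585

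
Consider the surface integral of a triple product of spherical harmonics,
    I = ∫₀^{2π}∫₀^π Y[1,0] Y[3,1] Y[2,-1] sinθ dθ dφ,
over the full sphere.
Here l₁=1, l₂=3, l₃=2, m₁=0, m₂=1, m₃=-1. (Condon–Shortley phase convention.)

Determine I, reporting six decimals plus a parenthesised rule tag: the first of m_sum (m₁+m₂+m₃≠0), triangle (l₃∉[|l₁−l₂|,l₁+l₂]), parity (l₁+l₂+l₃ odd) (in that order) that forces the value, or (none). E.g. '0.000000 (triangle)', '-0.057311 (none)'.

-0.233597 (none)

m-sum 0 ✓  L=6 even ✓  2≤2≤4 ✓
Π(2lᵢ+1) = 3×7×5 = 105
triangle coeff Δ(1,3,2) = 1/105
Σ_t [1,1]: t=1:−1/4 = -1/4
(3j)²=3/35 [(1 3 2; 0 0 0)], sign=-1
Σ_t [1,1]: t=1:−1/6 = -1/6
(3j)²=8/105 [(1 3 2; 0 1 -1)], sign=+1
⇒ 4πI² = 24/35
I = (-1)√(24/35/(4π)) = -0.23359668
No selection rule forces the value: the integral is nonzero (none).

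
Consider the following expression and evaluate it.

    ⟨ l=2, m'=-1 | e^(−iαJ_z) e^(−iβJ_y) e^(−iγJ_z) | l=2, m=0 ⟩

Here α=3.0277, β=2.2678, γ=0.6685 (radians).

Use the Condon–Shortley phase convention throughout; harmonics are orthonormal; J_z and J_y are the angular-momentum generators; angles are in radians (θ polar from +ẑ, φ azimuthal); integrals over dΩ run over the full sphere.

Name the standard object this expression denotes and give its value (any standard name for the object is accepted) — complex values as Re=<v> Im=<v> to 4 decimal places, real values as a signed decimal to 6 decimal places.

Wigner D-matrix element, Re=0.5989 Im=-0.0685

This is a Wigner D-matrix element — the rotation-matrix element ⟨l m'| R(α,β,γ) |l m⟩ in the angular-momentum basis.
Split into d^2_{-1,0}(β=2.2678) × two z-phases.
Half-angle: c=0.423129, s=0.906069. N=√(1·6·2·2)=4.898979
k∈{1,2} keeps every argument non-negative
  k=1: (−1)^0·4.8990/(2)·0.4231^3·0.9061^1 = +0.168134
  k=2: (−1)^1·4.8990/(2)·0.4231^1·0.9061^3 = -0.770962
d^2_{-1,0}(2.2678) = +0.168134 -0.770962 = -0.602828
Attach z-rotation phases: D = e^{-i(-1)(3.0277)}·(-0.602828)·e^{-i(0)(0.6685)} = +0.598922-0.068509i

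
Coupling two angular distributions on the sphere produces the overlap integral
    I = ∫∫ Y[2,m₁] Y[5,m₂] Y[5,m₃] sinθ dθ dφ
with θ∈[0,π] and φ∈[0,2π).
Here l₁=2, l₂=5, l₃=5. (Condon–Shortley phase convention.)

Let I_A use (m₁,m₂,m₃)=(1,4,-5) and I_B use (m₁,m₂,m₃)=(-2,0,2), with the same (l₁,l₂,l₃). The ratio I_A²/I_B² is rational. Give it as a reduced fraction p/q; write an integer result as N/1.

27/28

Same 2,5,5: normalisation and zero-m 3j drop out of the ratio.
A: Δ: 2! 2! 8! / 13! → 1/38610; sum: t=1:−1/80640 = -1/80640; 3j²(2 5 5; 1 4 -5) = Δ·Π!·Σ² = 9/286  (sign -1)
B: Δ: 2! 2! 8! / 13! → 1/38610; sum: t=2:+1/2880 = 1/2880; 3j²(2 5 5; -2 0 2) = Δ·Π!·Σ² = 14/429  (sign -1)
I_A²/I_B² = (9/286)/(14/429) = 27/28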